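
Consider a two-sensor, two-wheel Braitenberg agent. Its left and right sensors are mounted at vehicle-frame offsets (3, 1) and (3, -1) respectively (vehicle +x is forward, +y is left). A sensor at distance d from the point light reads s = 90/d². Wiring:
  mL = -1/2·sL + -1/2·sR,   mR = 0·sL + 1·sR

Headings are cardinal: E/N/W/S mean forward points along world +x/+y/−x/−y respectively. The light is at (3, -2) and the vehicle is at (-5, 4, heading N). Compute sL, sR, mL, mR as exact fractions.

5/9 9/13 -73/117 9/13

left sensor world pos  = (-6, 7); dL² = 162
right sensor world pos = (-4, 7); dR² = 130
sL = 90/162 = 5/9
sR = 90/130 = 9/13
mL = -1/2·sL + -1/2·sR = -73/117
mR = 0·sL + 1·sR = 9/13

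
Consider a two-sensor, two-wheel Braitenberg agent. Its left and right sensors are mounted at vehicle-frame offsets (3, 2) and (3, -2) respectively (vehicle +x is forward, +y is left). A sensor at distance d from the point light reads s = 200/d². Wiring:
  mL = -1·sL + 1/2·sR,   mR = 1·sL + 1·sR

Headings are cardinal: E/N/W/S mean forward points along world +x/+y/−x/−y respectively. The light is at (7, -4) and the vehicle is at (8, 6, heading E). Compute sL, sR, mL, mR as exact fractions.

5/4 5/2 0 15/4

left sensor world pos  = (11, 8); dL² = 160
right sensor world pos = (11, 4); dR² = 80
sL = 200/160 = 5/4
sR = 200/80 = 5/2
mL = -1·sL + 1/2·sR = 0
mR = 1·sL + 1·sR = 15/4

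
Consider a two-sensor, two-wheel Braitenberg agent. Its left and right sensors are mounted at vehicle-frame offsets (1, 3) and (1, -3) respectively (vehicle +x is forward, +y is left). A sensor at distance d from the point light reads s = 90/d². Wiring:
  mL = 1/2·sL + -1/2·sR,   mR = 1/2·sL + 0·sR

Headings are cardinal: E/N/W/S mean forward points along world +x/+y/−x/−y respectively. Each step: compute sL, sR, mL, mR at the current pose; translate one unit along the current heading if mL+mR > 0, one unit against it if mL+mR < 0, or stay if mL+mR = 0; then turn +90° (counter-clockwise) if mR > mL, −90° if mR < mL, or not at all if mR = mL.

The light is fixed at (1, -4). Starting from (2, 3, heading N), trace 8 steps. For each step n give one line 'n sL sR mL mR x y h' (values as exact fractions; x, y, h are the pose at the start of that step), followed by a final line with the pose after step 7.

0 45/34 9/8 27/272 45/68 2 3 N
1 18/5 90/121 864/605 9/5 2 4 W
2 45/29 45/29 0 45/58 1 4 S
3 90/101 90/17 -3780/1717 45/101 1 3 E
4 9/8 45/34 -27/272 9/16 0 3 N
5 90/29 18/25 864/725 45/29 0 4 W
6 9/5 45/37 54/185 9/10 -1 4 S
7 90/101 90/17 -3780/1717 45/101 -1 3 E
final -2 3 N

n=0: pose=(2,3,N); sL=45/34, sR=9/8; mL=27/272, mR=45/68; mL+mR=207/272 → advance +1; mR−mL=9/16 → turn +1·90°
n=1: pose=(2,4,W); sL=18/5, sR=90/121; mL=864/605, mR=9/5; mL+mR=1953/605 → advance +1; mR−mL=45/121 → turn +1·90°
n=2: pose=(1,4,S); sL=45/29, sR=45/29; mL=0, mR=45/58; mL+mR=45/58 → advance +1; mR−mL=45/58 → turn +1·90°
n=3: pose=(1,3,E); sL=90/101, sR=90/17; mL=-3780/1717, mR=45/101; mL+mR=-3015/1717 → advance -1; mR−mL=45/17 → turn +1·90°
n=4: pose=(0,3,N); sL=9/8, sR=45/34; mL=-27/272, mR=9/16; mL+mR=63/136 → advance +1; mR−mL=45/68 → turn +1·90°
n=5: pose=(0,4,W); sL=90/29, sR=18/25; mL=864/725, mR=45/29; mL+mR=1989/725 → advance +1; mR−mL=9/25 → turn +1·90°
n=6: pose=(-1,4,S); sL=9/5, sR=45/37; mL=54/185, mR=9/10; mL+mR=441/370 → advance +1; mR−mL=45/74 → turn +1·90°
n=7: pose=(-1,3,E); sL=90/101, sR=90/17; mL=-3780/1717, mR=45/101; mL+mR=-3015/1717 → advance -1; mR−mL=45/17 → turn +1·90°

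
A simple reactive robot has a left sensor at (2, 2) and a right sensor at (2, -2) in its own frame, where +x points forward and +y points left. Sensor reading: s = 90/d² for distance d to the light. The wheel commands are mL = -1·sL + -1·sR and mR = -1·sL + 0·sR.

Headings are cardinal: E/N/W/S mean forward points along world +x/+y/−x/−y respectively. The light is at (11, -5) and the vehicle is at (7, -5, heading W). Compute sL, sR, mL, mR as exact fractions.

9/4 9/4 -9/2 -9/4

left sensor world pos  = (5, -7); dL² = 40
right sensor world pos = (5, -3); dR² = 40
sL = 90/40 = 9/4
sR = 90/40 = 9/4
mL = -1·sL + -1·sR = -9/2
mR = -1·sL + 0·sR = -9/4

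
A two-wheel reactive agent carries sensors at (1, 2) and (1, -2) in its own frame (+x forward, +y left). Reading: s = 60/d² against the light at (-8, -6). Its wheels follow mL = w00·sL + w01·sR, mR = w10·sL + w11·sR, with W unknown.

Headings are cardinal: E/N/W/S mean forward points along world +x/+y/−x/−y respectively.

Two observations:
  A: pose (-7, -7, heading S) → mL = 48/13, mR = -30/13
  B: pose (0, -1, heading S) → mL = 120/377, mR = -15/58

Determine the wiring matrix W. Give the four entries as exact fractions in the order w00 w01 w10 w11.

obs A: pose=(-7,-7,S) → sL=60/13, sR=12, mL=48/13, mR=-30/13
obs B: pose=(0,-1,S) → sL=15/29, sR=15/13, mL=120/377, mR=-15/58
sensor matrix S = [[60/13, 12], [15/29, 15/13]]; det S = -4320/4901
solve [mL_A; mL_B] = S·[w00; w01] and [mR_A; mR_B] = S·[w10; w11]:
  w00 = -1/2, w01 = 1/2, w10 = -1/2, w11 = 0

-1/2 1/2 -1/2 0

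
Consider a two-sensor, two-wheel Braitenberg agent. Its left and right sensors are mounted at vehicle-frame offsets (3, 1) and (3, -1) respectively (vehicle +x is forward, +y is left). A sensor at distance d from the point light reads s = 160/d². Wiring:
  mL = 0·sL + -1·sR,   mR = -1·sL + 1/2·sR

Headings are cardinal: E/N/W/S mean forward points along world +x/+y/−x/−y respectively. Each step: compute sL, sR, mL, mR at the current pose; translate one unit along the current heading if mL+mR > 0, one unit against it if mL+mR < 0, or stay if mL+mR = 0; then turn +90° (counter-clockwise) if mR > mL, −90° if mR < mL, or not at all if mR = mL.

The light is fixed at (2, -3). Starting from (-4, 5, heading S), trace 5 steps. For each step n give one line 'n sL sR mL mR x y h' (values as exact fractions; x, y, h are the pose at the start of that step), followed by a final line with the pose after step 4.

n=0: pose=(-4,5,S); sL=16/5, sR=80/37; mL=-80/37, mR=-392/185; mL+mR=-792/185 → advance -1; mR−mL=8/185 → turn +1·90°
n=1: pose=(-4,6,E); sL=160/109, sR=160/73; mL=-160/73, mR=-2960/7957; mL+mR=-20400/7957 → advance -1; mR−mL=14480/7957 → turn +1·90°
n=2: pose=(-5,6,N); sL=10/13, sR=8/9; mL=-8/9, mR=-38/117; mL+mR=-142/117 → advance -1; mR−mL=22/39 → turn +1·90°
n=3: pose=(-5,5,W); sL=160/149, sR=160/181; mL=-160/181, mR=-17040/26969; mL+mR=-40880/26969 → advance -1; mR−mL=6800/26969 → turn +1·90°
n=4: pose=(-4,5,S); sL=16/5, sR=80/37; mL=-80/37, mR=-392/185; mL+mR=-792/185 → advance -1; mR−mL=8/185 → turn +1·90°

0 16/5 80/37 -80/37 -392/185 -4 5 S
1 160/109 160/73 -160/73 -2960/7957 -4 6 E
2 10/13 8/9 -8/9 -38/117 -5 6 N
3 160/149 160/181 -160/181 -17040/26969 -5 5 W
4 16/5 80/37 -80/37 -392/185 -4 5 S
final -4 6 E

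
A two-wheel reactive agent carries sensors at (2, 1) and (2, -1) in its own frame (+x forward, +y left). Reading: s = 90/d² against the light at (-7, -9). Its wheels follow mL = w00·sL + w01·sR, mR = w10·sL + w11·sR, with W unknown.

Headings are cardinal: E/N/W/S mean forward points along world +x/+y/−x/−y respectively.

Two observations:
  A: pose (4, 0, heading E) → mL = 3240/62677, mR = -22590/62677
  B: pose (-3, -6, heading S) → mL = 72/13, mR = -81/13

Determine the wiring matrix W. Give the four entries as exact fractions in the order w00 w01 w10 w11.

-1 1 -1/2 -1/2

obs A: pose=(4,0,E) → sL=90/269, sR=90/233, mL=3240/62677, mR=-22590/62677
obs B: pose=(-3,-6,S) → sL=45/13, sR=9, mL=72/13, mR=-81/13
sensor matrix S = [[90/269, 90/233], [45/13, 9]]; det S = 1364040/814801
solve [mL_A; mL_B] = S·[w00; w01] and [mR_A; mR_B] = S·[w10; w11]:
  w00 = -1, w01 = 1, w10 = -1/2, w11 = -1/2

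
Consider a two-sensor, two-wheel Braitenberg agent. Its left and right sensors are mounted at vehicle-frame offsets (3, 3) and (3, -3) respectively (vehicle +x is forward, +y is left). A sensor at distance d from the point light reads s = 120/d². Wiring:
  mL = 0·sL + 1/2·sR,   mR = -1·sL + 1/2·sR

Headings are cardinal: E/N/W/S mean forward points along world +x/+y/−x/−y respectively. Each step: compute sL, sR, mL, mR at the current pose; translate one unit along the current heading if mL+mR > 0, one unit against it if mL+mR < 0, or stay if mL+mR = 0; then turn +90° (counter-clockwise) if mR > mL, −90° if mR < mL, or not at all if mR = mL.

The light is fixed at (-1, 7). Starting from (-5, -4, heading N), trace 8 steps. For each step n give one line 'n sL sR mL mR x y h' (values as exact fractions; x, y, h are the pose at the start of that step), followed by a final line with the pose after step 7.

n=0: pose=(-5,-4,N); sL=120/113, sR=24/13; mL=12/13, mR=-204/1469; mL+mR=1152/1469 → advance +1; mR−mL=-120/113 → turn -1·90°
n=1: pose=(-5,-3,E); sL=12/5, sR=12/17; mL=6/17, mR=-174/85; mL+mR=-144/85 → advance -1; mR−mL=-12/5 → turn -1·90°
n=2: pose=(-6,-3,S); sL=120/173, sR=120/233; mL=60/233, mR=-17580/40309; mL+mR=-7200/40309 → advance -1; mR−mL=-120/173 → turn -1·90°
n=3: pose=(-6,-2,W); sL=15/26, sR=6/5; mL=3/5, mR=3/130; mL+mR=81/130 → advance +1; mR−mL=-15/26 → turn -1·90°
n=4: pose=(-7,-2,N); sL=40/39, sR=8/3; mL=4/3, mR=4/13; mL+mR=64/39 → advance +1; mR−mL=-40/39 → turn -1·90°
n=5: pose=(-7,-1,E); sL=60/17, sR=12/13; mL=6/13, mR=-678/221; mL+mR=-576/221 → advance -1; mR−mL=-60/17 → turn -1·90°
n=6: pose=(-8,-1,S); sL=120/137, sR=120/221; mL=60/221, mR=-18300/30277; mL+mR=-10080/30277 → advance -1; mR−mL=-120/137 → turn -1·90°
n=7: pose=(-8,0,W); sL=3/5, sR=30/29; mL=15/29, mR=-12/145; mL+mR=63/145 → advance +1; mR−mL=-3/5 → turn -1·90°

0 120/113 24/13 12/13 -204/1469 -5 -4 N
1 12/5 12/17 6/17 -174/85 -5 -3 E
2 120/173 120/233 60/233 -17580/40309 -6 -3 S
3 15/26 6/5 3/5 3/130 -6 -2 W
4 40/39 8/3 4/3 4/13 -7 -2 N
5 60/17 12/13 6/13 -678/221 -7 -1 E
6 120/137 120/221 60/221 -18300/30277 -8 -1 S
7 3/5 30/29 15/29 -12/145 -8 0 W
final -9 0 N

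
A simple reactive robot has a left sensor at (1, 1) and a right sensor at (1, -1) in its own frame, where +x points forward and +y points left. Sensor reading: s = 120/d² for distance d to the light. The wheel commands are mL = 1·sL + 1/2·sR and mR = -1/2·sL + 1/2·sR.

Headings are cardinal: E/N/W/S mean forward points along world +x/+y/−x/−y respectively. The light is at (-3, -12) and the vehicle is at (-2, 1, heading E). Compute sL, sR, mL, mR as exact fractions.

3/5 30/37 186/185 39/370

left sensor world pos  = (-1, 2); dL² = 200
right sensor world pos = (-1, 0); dR² = 148
sL = 120/200 = 3/5
sR = 120/148 = 30/37
mL = 1·sL + 1/2·sR = 186/185
mR = -1/2·sL + 1/2·sR = 39/370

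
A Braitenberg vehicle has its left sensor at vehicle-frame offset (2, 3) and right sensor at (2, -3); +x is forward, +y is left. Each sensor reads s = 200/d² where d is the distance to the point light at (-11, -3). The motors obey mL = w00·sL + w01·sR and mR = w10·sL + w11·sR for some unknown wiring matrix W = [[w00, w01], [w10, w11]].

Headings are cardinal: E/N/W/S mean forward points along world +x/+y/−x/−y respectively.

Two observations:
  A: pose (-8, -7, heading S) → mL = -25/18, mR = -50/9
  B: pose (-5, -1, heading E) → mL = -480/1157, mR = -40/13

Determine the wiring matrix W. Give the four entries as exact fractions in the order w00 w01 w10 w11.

1/2 -1/2 0 -1

obs A: pose=(-8,-7,S) → sL=25/9, sR=50/9, mL=-25/18, mR=-50/9
obs B: pose=(-5,-1,E) → sL=200/89, sR=40/13, mL=-480/1157, mR=-40/13
sensor matrix S = [[25/9, 50/9], [200/89, 40/13]]; det S = -41000/10413
solve [mL_A; mL_B] = S·[w00; w01] and [mR_A; mR_B] = S·[w10; w11]:
  w00 = 1/2, w01 = -1/2, w10 = 0, w11 = -1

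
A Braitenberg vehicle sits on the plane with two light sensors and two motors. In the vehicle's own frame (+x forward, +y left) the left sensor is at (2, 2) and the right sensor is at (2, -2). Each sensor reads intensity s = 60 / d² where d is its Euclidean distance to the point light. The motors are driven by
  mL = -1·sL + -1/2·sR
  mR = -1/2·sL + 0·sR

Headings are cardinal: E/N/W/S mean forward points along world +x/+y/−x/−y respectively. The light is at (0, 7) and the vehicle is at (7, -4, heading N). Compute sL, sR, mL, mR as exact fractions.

30/53 10/27 -1075/1431 -15/53

left sensor world pos  = (5, -2); dL² = 106
right sensor world pos = (9, -2); dR² = 162
sL = 60/106 = 30/53
sR = 60/162 = 10/27
mL = -1·sL + -1/2·sR = -1075/1431
mR = -1/2·sL + 0·sR = -15/53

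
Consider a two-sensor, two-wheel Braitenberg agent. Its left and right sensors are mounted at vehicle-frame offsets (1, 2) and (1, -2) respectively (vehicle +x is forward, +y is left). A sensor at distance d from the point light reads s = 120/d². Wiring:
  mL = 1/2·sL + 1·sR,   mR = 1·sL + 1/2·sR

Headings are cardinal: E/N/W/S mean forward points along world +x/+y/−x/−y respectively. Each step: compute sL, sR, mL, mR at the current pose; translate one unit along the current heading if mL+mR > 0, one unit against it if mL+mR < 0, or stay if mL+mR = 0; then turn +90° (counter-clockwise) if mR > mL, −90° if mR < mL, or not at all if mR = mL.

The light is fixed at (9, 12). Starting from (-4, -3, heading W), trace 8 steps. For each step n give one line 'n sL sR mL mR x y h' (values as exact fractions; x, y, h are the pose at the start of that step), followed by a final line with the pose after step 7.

n=0: pose=(-4,-3,W); sL=24/97, sR=24/73; mL=3204/7081, mR=2916/7081; mL+mR=6120/7081 → advance +1; mR−mL=-288/7081 → turn -1·90°
n=1: pose=(-5,-3,N); sL=30/113, sR=6/17; mL=933/1921, mR=849/1921; mL+mR=1782/1921 → advance +1; mR−mL=-84/1921 → turn -1·90°
n=2: pose=(-5,-2,E); sL=120/313, sR=24/85; mL=12612/26605, mR=13956/26605; mL+mR=26568/26605 → advance +1; mR−mL=1344/26605 → turn +1·90°
n=3: pose=(-4,-2,N); sL=60/197, sR=12/29; mL=3234/5713, mR=2922/5713; mL+mR=6156/5713 → advance +1; mR−mL=-312/5713 → turn -1·90°
n=4: pose=(-4,-1,E); sL=24/53, sR=40/123; mL=3596/6519, mR=4012/6519; mL+mR=2536/2173 → advance +1; mR−mL=416/6519 → turn +1·90°
n=5: pose=(-3,-1,N); sL=6/17, sR=30/61; mL=693/1037, mR=621/1037; mL+mR=1314/1037 → advance +1; mR−mL=-72/1037 → turn -1·90°
n=6: pose=(-3,0,E); sL=120/221, sR=120/317; mL=45540/70057, mR=51300/70057; mL+mR=96840/70057 → advance +1; mR−mL=5760/70057 → turn +1·90°
n=7: pose=(-2,0,N); sL=12/29, sR=60/101; mL=2346/2929, mR=2082/2929; mL+mR=4428/2929 → advance +1; mR−mL=-264/2929 → turn -1·90°

0 24/97 24/73 3204/7081 2916/7081 -4 -3 W
1 30/113 6/17 933/1921 849/1921 -5 -3 N
2 120/313 24/85 12612/26605 13956/26605 -5 -2 E
3 60/197 12/29 3234/5713 2922/5713 -4 -2 N
4 24/53 40/123 3596/6519 4012/6519 -4 -1 E
5 6/17 30/61 693/1037 621/1037 -3 -1 N
6 120/221 120/317 45540/70057 51300/70057 -3 0 E
7 12/29 60/101 2346/2929 2082/2929 -2 0 N
final -2 1 E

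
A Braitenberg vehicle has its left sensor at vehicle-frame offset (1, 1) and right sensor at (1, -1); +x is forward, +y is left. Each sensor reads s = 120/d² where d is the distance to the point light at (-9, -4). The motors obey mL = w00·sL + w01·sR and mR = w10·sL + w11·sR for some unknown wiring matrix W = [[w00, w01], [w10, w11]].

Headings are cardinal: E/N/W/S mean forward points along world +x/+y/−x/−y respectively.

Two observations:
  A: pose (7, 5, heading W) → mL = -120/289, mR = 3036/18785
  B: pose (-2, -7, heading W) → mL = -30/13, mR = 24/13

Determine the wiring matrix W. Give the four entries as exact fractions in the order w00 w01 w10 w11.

-1 0 -1/2 1

obs A: pose=(7,5,W) → sL=120/289, sR=24/65, mL=-120/289, mR=3036/18785
obs B: pose=(-2,-7,W) → sL=30/13, sR=3, mL=-30/13, mR=24/13
sensor matrix S = [[120/289, 24/65], [30/13, 3]]; det S = 19224/48841
solve [mL_A; mL_B] = S·[w00; w01] and [mR_A; mR_B] = S·[w10; w11]:
  w00 = -1, w01 = 0, w10 = -1/2, w11 = 1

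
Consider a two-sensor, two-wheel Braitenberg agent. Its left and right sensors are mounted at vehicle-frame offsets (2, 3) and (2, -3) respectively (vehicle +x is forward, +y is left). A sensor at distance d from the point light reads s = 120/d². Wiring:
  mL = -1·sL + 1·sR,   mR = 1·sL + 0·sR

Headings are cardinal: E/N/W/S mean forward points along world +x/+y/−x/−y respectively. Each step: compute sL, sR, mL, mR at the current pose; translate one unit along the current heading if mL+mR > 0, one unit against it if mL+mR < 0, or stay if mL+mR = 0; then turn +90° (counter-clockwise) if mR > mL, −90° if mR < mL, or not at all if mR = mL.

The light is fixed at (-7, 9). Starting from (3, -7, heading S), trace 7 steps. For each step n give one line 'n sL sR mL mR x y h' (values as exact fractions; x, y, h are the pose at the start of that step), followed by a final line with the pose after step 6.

0 120/493 120/373 14400/183889 120/493 3 -7 S
1 6/17 15/68 -9/68 6/17 3 -8 E
2 120/289 120/421 -15840/121669 120/289 4 -8 N
3 60/221 12/25 1152/5525 60/221 4 -7 W
4 120/493 120/373 14400/183889 120/493 3 -7 S
5 6/17 15/68 -9/68 6/17 3 -8 E
6 120/289 120/421 -15840/121669 120/289 4 -8 N
final 4 -7 W

n=0: pose=(3,-7,S); sL=120/493, sR=120/373; mL=14400/183889, mR=120/493; mL+mR=120/373 → advance +1; mR−mL=30360/183889 → turn +1·90°
n=1: pose=(3,-8,E); sL=6/17, sR=15/68; mL=-9/68, mR=6/17; mL+mR=15/68 → advance +1; mR−mL=33/68 → turn +1·90°
n=2: pose=(4,-8,N); sL=120/289, sR=120/421; mL=-15840/121669, mR=120/289; mL+mR=120/421 → advance +1; mR−mL=66360/121669 → turn +1·90°
n=3: pose=(4,-7,W); sL=60/221, sR=12/25; mL=1152/5525, mR=60/221; mL+mR=12/25 → advance +1; mR−mL=348/5525 → turn +1·90°
n=4: pose=(3,-7,S); sL=120/493, sR=120/373; mL=14400/183889, mR=120/493; mL+mR=120/373 → advance +1; mR−mL=30360/183889 → turn +1·90°
n=5: pose=(3,-8,E); sL=6/17, sR=15/68; mL=-9/68, mR=6/17; mL+mR=15/68 → advance +1; mR−mL=33/68 → turn +1·90°
n=6: pose=(4,-8,N); sL=120/289, sR=120/421; mL=-15840/121669, mR=120/289; mL+mR=120/421 → advance +1; mR−mL=66360/121669 → turn +1·90°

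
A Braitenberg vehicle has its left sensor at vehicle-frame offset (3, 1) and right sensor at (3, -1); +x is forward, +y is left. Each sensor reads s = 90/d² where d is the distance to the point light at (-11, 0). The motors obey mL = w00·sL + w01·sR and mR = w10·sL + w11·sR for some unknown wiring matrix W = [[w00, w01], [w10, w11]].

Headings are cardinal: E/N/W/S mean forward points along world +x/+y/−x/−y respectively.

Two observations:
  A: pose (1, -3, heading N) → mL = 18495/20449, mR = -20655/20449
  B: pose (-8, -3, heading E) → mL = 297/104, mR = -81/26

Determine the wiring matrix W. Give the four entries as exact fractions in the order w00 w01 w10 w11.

obs A: pose=(1,-3,N) → sL=90/121, sR=90/169, mL=18495/20449, mR=-20655/20449
obs B: pose=(-8,-3,E) → sL=9/4, sR=45/26, mL=297/104, mR=-81/26
sensor matrix S = [[90/121, 90/169], [9/4, 45/26]]; det S = 3645/40898
solve [mL_A; mL_B] = S·[w00; w01] and [mR_A; mR_B] = S·[w10; w11]:
  w00 = 1/2, w01 = 1, w10 = -1, w11 = -1/2

1/2 1 -1 -1/2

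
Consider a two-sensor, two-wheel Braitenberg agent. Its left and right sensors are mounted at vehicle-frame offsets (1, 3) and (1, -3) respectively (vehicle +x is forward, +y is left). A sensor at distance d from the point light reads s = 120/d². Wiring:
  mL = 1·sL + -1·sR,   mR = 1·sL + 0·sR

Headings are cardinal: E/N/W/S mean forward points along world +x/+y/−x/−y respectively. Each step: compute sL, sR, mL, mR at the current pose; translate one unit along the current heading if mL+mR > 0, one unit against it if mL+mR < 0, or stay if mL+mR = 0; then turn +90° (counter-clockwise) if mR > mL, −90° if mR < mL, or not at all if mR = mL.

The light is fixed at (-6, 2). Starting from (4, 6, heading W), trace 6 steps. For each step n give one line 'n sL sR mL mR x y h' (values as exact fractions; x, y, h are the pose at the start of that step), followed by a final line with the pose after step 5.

0 60/41 12/13 288/533 60/41 4 6 W
1 40/51 8/3 -32/17 40/51 3 6 S
2 30/41 15/13 -225/533 30/41 3 7 E
3 24/17 24/41 576/697 24/17 4 7 N
4 4/3 20/27 16/27 4/3 4 8 W
5 120/169 120/61 -12960/10309 120/169 3 8 S
final 3 9 E

n=0: pose=(4,6,W); sL=60/41, sR=12/13; mL=288/533, mR=60/41; mL+mR=1068/533 → advance +1; mR−mL=12/13 → turn +1·90°
n=1: pose=(3,6,S); sL=40/51, sR=8/3; mL=-32/17, mR=40/51; mL+mR=-56/51 → advance -1; mR−mL=8/3 → turn +1·90°
n=2: pose=(3,7,E); sL=30/41, sR=15/13; mL=-225/533, mR=30/41; mL+mR=165/533 → advance +1; mR−mL=15/13 → turn +1·90°
n=3: pose=(4,7,N); sL=24/17, sR=24/41; mL=576/697, mR=24/17; mL+mR=1560/697 → advance +1; mR−mL=24/41 → turn +1·90°
n=4: pose=(4,8,W); sL=4/3, sR=20/27; mL=16/27, mR=4/3; mL+mR=52/27 → advance +1; mR−mL=20/27 → turn +1·90°
n=5: pose=(3,8,S); sL=120/169, sR=120/61; mL=-12960/10309, mR=120/169; mL+mR=-5640/10309 → advance -1; mR−mL=120/61 → turn +1·90°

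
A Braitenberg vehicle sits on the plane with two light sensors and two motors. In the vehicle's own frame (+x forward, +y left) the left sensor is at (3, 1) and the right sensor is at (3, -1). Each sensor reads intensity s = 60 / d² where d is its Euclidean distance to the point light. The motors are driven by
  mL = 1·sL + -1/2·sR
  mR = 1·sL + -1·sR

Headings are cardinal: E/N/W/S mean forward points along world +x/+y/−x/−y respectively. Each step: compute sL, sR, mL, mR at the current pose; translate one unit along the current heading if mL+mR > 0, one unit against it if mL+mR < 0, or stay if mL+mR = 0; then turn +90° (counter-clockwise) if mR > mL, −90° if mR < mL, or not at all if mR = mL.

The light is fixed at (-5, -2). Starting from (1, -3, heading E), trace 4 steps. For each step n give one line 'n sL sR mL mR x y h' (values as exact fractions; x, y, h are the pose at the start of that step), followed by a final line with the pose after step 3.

n=0: pose=(1,-3,E); sL=20/27, sR=12/17; mL=178/459, mR=16/459; mL+mR=194/459 → advance +1; mR−mL=-6/17 → turn -1·90°
n=1: pose=(2,-3,S); sL=3/4, sR=15/13; mL=9/52, mR=-21/52; mL+mR=-3/13 → advance -1; mR−mL=-15/26 → turn -1·90°
n=2: pose=(2,-2,W); sL=60/17, sR=60/17; mL=30/17, mR=0; mL+mR=30/17 → advance +1; mR−mL=-30/17 → turn -1·90°
n=3: pose=(1,-2,N); sL=30/17, sR=30/29; mL=615/493, mR=360/493; mL+mR=975/493 → advance +1; mR−mL=-15/29 → turn -1·90°

0 20/27 12/17 178/459 16/459 1 -3 E
1 3/4 15/13 9/52 -21/52 2 -3 S
2 60/17 60/17 30/17 0 2 -2 W
3 30/17 30/29 615/493 360/493 1 -2 N
final 1 -1 E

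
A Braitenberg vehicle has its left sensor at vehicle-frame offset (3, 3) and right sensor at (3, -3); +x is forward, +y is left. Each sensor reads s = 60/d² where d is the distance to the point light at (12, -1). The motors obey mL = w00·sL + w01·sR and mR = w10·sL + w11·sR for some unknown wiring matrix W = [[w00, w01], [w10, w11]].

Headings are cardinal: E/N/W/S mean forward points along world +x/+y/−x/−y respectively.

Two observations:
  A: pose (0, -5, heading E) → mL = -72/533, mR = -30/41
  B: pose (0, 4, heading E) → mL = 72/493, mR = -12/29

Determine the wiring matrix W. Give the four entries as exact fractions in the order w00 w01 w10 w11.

-1/2 1/2 -1 0

obs A: pose=(0,-5,E) → sL=30/41, sR=6/13, mL=-72/533, mR=-30/41
obs B: pose=(0,4,E) → sL=12/29, sR=12/17, mL=72/493, mR=-12/29
sensor matrix S = [[30/41, 6/13], [12/29, 12/17]]; det S = 85536/262769
solve [mL_A; mL_B] = S·[w00; w01] and [mR_A; mR_B] = S·[w10; w11]:
  w00 = -1/2, w01 = 1/2, w10 = -1, w11 = 0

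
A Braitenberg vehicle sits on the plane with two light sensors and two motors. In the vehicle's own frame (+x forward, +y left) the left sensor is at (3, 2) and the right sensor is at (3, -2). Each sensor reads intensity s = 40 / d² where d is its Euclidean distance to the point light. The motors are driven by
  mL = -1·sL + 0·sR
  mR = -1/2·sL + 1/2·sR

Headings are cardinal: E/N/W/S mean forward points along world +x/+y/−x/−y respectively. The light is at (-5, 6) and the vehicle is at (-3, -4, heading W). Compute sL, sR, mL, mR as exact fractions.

left sensor world pos  = (-6, -6); dL² = 145
right sensor world pos = (-6, -2); dR² = 65
sL = 40/145 = 8/29
sR = 40/65 = 8/13
mL = -1·sL + 0·sR = -8/29
mR = -1/2·sL + 1/2·sR = 64/377

8/29 8/13 -8/29 64/377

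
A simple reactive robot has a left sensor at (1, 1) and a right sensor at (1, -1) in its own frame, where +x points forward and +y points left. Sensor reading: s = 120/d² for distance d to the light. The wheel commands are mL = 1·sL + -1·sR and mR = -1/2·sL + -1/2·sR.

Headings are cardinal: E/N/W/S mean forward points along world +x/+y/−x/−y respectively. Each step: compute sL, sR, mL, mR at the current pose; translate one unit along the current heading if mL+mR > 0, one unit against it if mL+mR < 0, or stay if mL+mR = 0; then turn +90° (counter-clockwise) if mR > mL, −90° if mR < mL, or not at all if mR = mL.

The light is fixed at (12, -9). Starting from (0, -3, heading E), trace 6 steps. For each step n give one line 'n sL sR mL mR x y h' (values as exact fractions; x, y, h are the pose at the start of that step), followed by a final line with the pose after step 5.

n=0: pose=(0,-3,E); sL=12/17, sR=60/73; mL=-144/1241, mR=-948/1241; mL+mR=-1092/1241 → advance -1; mR−mL=-804/1241 → turn -1·90°
n=1: pose=(-1,-3,S); sL=120/169, sR=120/221; mL=480/2873, mR=-1800/2873; mL+mR=-1320/2873 → advance -1; mR−mL=-2280/2873 → turn -1·90°
n=2: pose=(-1,-2,W); sL=15/29, sR=6/13; mL=21/377, mR=-369/754; mL+mR=-327/754 → advance -1; mR−mL=-411/754 → turn -1·90°
n=3: pose=(0,-2,N); sL=120/233, sR=24/37; mL=-1152/8621, mR=-5016/8621; mL+mR=-6168/8621 → advance -1; mR−mL=-3864/8621 → turn -1·90°
n=4: pose=(0,-3,E); sL=12/17, sR=60/73; mL=-144/1241, mR=-948/1241; mL+mR=-1092/1241 → advance -1; mR−mL=-804/1241 → turn -1·90°
n=5: pose=(-1,-3,S); sL=120/169, sR=120/221; mL=480/2873, mR=-1800/2873; mL+mR=-1320/2873 → advance -1; mR−mL=-2280/2873 → turn -1·90°

0 12/17 60/73 -144/1241 -948/1241 0 -3 E
1 120/169 120/221 480/2873 -1800/2873 -1 -3 S
2 15/29 6/13 21/377 -369/754 -1 -2 W
3 120/233 24/37 -1152/8621 -5016/8621 0 -2 N
4 12/17 60/73 -144/1241 -948/1241 0 -3 E
5 120/169 120/221 480/2873 -1800/2873 -1 -3 S
final -1 -2 W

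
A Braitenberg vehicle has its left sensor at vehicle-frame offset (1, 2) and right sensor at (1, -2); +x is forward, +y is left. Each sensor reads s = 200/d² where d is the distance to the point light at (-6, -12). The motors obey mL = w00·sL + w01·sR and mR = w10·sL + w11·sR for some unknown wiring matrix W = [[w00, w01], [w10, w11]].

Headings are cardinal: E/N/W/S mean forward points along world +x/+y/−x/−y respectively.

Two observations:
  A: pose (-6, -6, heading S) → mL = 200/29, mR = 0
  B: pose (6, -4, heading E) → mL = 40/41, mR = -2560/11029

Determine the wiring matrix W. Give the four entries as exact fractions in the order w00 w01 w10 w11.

0 1 1 -1

obs A: pose=(-6,-6,S) → sL=200/29, sR=200/29, mL=200/29, mR=0
obs B: pose=(6,-4,E) → sL=200/269, sR=40/41, mL=40/41, mR=-2560/11029
sensor matrix S = [[200/29, 200/29], [200/269, 40/41]]; det S = 512000/319841
solve [mL_A; mL_B] = S·[w00; w01] and [mR_A; mR_B] = S·[w10; w11]:
  w00 = 0, w01 = 1, w10 = 1, w11 = -1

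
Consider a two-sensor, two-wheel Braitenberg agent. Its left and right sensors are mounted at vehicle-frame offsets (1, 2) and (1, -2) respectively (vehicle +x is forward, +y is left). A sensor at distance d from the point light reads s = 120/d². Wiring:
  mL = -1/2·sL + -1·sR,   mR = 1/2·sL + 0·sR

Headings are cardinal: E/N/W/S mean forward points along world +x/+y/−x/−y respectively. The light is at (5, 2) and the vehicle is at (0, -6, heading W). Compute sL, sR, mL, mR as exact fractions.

left sensor world pos  = (-1, -8); dL² = 136
right sensor world pos = (-1, -4); dR² = 72
sL = 120/136 = 15/17
sR = 120/72 = 5/3
mL = -1/2·sL + -1·sR = -215/102
mR = 1/2·sL + 0·sR = 15/34

15/17 5/3 -215/102 15/34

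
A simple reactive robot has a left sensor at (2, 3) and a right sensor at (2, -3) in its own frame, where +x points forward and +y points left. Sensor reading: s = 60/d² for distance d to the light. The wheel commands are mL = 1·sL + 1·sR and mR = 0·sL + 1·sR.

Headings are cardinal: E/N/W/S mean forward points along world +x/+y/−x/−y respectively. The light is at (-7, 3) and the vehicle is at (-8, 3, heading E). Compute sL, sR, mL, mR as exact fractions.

left sensor world pos  = (-6, 6); dL² = 10
right sensor world pos = (-6, 0); dR² = 10
sL = 60/10 = 6
sR = 60/10 = 6
mL = 1·sL + 1·sR = 12
mR = 0·sL + 1·sR = 6

6 6 12 6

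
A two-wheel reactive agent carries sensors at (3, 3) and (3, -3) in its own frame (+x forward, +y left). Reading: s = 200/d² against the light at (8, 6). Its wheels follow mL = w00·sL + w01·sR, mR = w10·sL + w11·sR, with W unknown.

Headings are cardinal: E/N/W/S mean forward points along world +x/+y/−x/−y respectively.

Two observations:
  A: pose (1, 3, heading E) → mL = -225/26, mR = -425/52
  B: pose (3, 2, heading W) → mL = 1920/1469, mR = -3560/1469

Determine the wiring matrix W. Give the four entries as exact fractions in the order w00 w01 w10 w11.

obs A: pose=(1,3,E) → sL=25/2, sR=50/13, mL=-225/26, mR=-425/52
obs B: pose=(3,2,W) → sL=200/113, sR=40/13, mL=1920/1469, mR=-3560/1469
sensor matrix S = [[25/2, 50/13], [200/113, 40/13]]; det S = 46500/1469
solve [mL_A; mL_B] = S·[w00; w01] and [mR_A; mR_B] = S·[w10; w11]:
  w00 = -1, w01 = 1, w10 = -1/2, w11 = -1/2

-1 1 -1/2 -1/2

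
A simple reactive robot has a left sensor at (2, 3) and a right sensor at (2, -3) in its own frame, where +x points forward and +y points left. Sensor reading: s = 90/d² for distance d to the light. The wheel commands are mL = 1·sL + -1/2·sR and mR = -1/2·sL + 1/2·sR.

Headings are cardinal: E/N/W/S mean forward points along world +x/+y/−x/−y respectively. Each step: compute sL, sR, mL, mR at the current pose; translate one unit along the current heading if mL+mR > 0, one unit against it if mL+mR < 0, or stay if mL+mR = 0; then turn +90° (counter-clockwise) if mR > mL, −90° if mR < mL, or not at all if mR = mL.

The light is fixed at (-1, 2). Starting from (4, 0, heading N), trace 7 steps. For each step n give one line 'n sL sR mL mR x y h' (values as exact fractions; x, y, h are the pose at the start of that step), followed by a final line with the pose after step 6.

0 45/2 45/32 1395/64 -675/64 4 0 N
1 90/53 18/13 693/689 -108/689 4 1 E
2 1 5 -3/2 2 5 1 S
3 18/13 90/89 1017/1157 -216/1157 5 0 E
4 45/58 45/16 -585/928 945/928 6 0 S
5 10/9 10/13 85/117 -20/117 6 -1 E
6 45/73 9/5 -207/730 216/365 7 -1 S
final 7 -2 E

n=0: pose=(4,0,N); sL=45/2, sR=45/32; mL=1395/64, mR=-675/64; mL+mR=45/4 → advance +1; mR−mL=-1035/32 → turn -1·90°
n=1: pose=(4,1,E); sL=90/53, sR=18/13; mL=693/689, mR=-108/689; mL+mR=45/53 → advance +1; mR−mL=-801/689 → turn -1·90°
n=2: pose=(5,1,S); sL=1, sR=5; mL=-3/2, mR=2; mL+mR=1/2 → advance +1; mR−mL=7/2 → turn +1·90°
n=3: pose=(5,0,E); sL=18/13, sR=90/89; mL=1017/1157, mR=-216/1157; mL+mR=9/13 → advance +1; mR−mL=-1233/1157 → turn -1·90°
n=4: pose=(6,0,S); sL=45/58, sR=45/16; mL=-585/928, mR=945/928; mL+mR=45/116 → advance +1; mR−mL=765/464 → turn +1·90°
n=5: pose=(6,-1,E); sL=10/9, sR=10/13; mL=85/117, mR=-20/117; mL+mR=5/9 → advance +1; mR−mL=-35/39 → turn -1·90°
n=6: pose=(7,-1,S); sL=45/73, sR=9/5; mL=-207/730, mR=216/365; mL+mR=45/146 → advance +1; mR−mL=639/730 → turn +1·90°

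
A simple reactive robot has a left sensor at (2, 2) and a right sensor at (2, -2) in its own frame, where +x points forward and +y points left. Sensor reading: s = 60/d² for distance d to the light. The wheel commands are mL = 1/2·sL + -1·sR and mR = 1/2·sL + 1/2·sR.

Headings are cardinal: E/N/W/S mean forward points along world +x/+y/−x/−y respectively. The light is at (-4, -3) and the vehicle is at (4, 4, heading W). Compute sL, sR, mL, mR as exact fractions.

60/61 20/39 -50/2379 1780/2379

left sensor world pos  = (2, 2); dL² = 61
right sensor world pos = (2, 6); dR² = 117
sL = 60/61 = 60/61
sR = 60/117 = 20/39
mL = 1/2·sL + -1·sR = -50/2379
mR = 1/2·sL + 1/2·sR = 1780/2379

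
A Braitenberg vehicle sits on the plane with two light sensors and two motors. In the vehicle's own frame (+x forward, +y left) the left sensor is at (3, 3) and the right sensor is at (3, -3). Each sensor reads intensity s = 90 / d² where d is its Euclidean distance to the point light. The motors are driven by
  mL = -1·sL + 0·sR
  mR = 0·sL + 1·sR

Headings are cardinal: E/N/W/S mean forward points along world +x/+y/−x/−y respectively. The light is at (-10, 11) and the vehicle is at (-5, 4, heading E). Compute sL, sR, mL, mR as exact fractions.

left sensor world pos  = (-2, 7); dL² = 80
right sensor world pos = (-2, 1); dR² = 164
sL = 90/80 = 9/8
sR = 90/164 = 45/82
mL = -1·sL + 0·sR = -9/8
mR = 0·sL + 1·sR = 45/82

9/8 45/82 -9/8 45/82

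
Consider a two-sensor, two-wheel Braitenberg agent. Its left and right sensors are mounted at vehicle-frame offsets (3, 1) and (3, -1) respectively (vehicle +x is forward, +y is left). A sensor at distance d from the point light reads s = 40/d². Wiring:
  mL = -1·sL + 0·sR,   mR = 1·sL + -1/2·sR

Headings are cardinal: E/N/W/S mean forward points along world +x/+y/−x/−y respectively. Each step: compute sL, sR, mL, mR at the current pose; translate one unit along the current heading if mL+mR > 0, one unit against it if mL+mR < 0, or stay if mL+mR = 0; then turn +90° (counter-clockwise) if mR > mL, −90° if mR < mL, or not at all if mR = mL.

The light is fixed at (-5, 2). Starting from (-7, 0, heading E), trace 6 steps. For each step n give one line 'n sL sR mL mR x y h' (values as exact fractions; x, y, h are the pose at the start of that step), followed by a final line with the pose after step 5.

n=0: pose=(-7,0,E); sL=20, sR=4; mL=-20, mR=18; mL+mR=-2 → advance -1; mR−mL=38 → turn +1·90°
n=1: pose=(-8,0,N); sL=40/17, sR=8; mL=-40/17, mR=-28/17; mL+mR=-4 → advance -1; mR−mL=12/17 → turn +1·90°
n=2: pose=(-8,-1,W); sL=10/13, sR=1; mL=-10/13, mR=7/26; mL+mR=-1/2 → advance -1; mR−mL=27/26 → turn +1·90°
n=3: pose=(-7,-1,S); sL=40/37, sR=8/9; mL=-40/37, mR=212/333; mL+mR=-4/9 → advance -1; mR−mL=572/333 → turn +1·90°
n=4: pose=(-7,0,E); sL=20, sR=4; mL=-20, mR=18; mL+mR=-2 → advance -1; mR−mL=38 → turn +1·90°
n=5: pose=(-8,0,N); sL=40/17, sR=8; mL=-40/17, mR=-28/17; mL+mR=-4 → advance -1; mR−mL=12/17 → turn +1·90°

0 20 4 -20 18 -7 0 E
1 40/17 8 -40/17 -28/17 -8 0 N
2 10/13 1 -10/13 7/26 -8 -1 W
3 40/37 8/9 -40/37 212/333 -7 -1 S
4 20 4 -20 18 -7 0 E
5 40/17 8 -40/17 -28/17 -8 0 N
final -8 -1 W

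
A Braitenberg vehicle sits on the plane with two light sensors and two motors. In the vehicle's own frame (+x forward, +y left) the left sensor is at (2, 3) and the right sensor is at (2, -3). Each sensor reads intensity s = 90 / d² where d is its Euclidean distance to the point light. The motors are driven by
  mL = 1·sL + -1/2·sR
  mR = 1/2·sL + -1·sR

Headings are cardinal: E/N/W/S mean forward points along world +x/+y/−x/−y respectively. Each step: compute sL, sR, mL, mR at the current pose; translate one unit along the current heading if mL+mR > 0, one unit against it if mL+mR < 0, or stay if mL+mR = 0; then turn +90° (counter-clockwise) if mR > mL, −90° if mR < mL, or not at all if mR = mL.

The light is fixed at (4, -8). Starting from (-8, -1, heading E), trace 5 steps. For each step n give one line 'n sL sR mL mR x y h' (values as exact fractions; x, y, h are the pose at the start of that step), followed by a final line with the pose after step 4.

n=0: pose=(-8,-1,E); sL=9/20, sR=45/58; mL=9/145, mR=-639/1160; mL+mR=-567/1160 → advance -1; mR−mL=-711/1160 → turn -1·90°
n=1: pose=(-9,-1,S); sL=18/25, sR=90/281; mL=3933/7025, mR=279/7025; mL+mR=4212/7025 → advance +1; mR−mL=-3654/7025 → turn -1·90°
n=2: pose=(-9,-2,W); sL=5/13, sR=5/17; mL=105/442, mR=-45/442; mL+mR=30/221 → advance +1; mR−mL=-75/221 → turn -1·90°
n=3: pose=(-10,-2,N); sL=90/353, sR=18/37; mL=153/13061, mR=-4689/13061; mL+mR=-4536/13061 → advance -1; mR−mL=-4842/13061 → turn -1·90°
n=4: pose=(-10,-3,E); sL=45/104, sR=45/74; mL=495/3848, mR=-3015/7696; mL+mR=-2025/7696 → advance -1; mR−mL=-4005/7696 → turn -1·90°

0 9/20 45/58 9/145 -639/1160 -8 -1 E
1 18/25 90/281 3933/7025 279/7025 -9 -1 S
2 5/13 5/17 105/442 -45/442 -9 -2 W
3 90/353 18/37 153/13061 -4689/13061 -10 -2 N
4 45/104 45/74 495/3848 -3015/7696 -10 -3 E
final -11 -3 S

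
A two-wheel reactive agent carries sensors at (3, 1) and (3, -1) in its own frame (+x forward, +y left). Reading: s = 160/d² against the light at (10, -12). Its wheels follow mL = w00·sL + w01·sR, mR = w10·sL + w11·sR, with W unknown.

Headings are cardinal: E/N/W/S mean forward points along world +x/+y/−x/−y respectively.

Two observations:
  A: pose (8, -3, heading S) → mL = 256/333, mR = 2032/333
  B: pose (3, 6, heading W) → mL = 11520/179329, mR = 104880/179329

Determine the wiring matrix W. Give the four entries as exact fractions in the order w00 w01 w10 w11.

1 -1 1 1/2

obs A: pose=(8,-3,S) → sL=160/37, sR=32/9, mL=256/333, mR=2032/333
obs B: pose=(3,6,W) → sL=160/389, sR=160/461, mL=11520/179329, mR=104880/179329
sensor matrix S = [[160/37, 32/9], [160/389, 160/461]]; det S = 2293760/59716557
solve [mL_A; mL_B] = S·[w00; w01] and [mR_A; mR_B] = S·[w10; w11]:
  w00 = 1, w01 = -1, w10 = 1, w11 = 1/2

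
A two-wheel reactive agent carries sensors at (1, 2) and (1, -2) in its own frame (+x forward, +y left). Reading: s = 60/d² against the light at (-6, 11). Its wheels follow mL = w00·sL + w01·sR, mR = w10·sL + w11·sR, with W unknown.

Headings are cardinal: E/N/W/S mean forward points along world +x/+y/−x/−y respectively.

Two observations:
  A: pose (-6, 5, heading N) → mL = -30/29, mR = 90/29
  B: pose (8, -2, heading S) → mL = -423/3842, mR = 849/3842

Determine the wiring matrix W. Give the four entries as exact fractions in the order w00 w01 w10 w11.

1/2 -1 1 1/2

obs A: pose=(-6,5,N) → sL=60/29, sR=60/29, mL=-30/29, mR=90/29
obs B: pose=(8,-2,S) → sL=15/113, sR=3/17, mL=-423/3842, mR=849/3842
sensor matrix S = [[60/29, 60/29], [15/113, 3/17]]; det S = 5040/55709
solve [mL_A; mL_B] = S·[w00; w01] and [mR_A; mR_B] = S·[w10; w11]:
  w00 = 1/2, w01 = -1, w10 = 1, w11 = 1/2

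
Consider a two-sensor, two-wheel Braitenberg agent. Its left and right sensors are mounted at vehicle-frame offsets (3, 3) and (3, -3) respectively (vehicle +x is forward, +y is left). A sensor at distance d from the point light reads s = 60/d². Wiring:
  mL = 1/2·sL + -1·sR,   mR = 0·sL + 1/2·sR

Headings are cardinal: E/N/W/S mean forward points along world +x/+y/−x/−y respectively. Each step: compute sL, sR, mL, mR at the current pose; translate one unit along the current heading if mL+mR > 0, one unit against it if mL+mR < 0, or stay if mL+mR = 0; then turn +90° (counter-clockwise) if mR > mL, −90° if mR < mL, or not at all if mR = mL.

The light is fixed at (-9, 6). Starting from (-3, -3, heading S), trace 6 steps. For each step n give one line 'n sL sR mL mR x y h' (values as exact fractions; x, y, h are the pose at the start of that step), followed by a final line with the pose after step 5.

n=0: pose=(-3,-3,S); sL=4/15, sR=20/51; mL=-22/85, mR=10/51; mL+mR=-16/255 → advance -1; mR−mL=116/255 → turn +1·90°
n=1: pose=(-3,-2,E); sL=30/53, sR=30/101; mL=-75/5353, mR=15/101; mL+mR=720/5353 → advance +1; mR−mL=870/5353 → turn +1·90°
n=2: pose=(-2,-2,N); sL=60/41, sR=12/25; mL=258/1025, mR=6/25; mL+mR=504/1025 → advance +1; mR−mL=-12/1025 → turn -1·90°
n=3: pose=(-2,-1,E); sL=15/29, sR=3/10; mL=-6/145, mR=3/20; mL+mR=63/580 → advance +1; mR−mL=111/580 → turn +1·90°
n=4: pose=(-1,-1,N); sL=60/41, sR=60/137; mL=1650/5617, mR=30/137; mL+mR=2880/5617 → advance +1; mR−mL=-420/5617 → turn -1·90°
n=5: pose=(-1,0,E); sL=6/13, sR=30/101; mL=-87/1313, mR=15/101; mL+mR=108/1313 → advance +1; mR−mL=282/1313 → turn +1·90°

0 4/15 20/51 -22/85 10/51 -3 -3 S
1 30/53 30/101 -75/5353 15/101 -3 -2 E
2 60/41 12/25 258/1025 6/25 -2 -2 N
3 15/29 3/10 -6/145 3/20 -2 -1 E
4 60/41 60/137 1650/5617 30/137 -1 -1 N
5 6/13 30/101 -87/1313 15/101 -1 0 E
final 0 0 N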